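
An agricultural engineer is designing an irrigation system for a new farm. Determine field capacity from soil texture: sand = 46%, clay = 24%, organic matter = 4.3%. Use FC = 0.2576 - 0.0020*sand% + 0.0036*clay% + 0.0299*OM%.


FC = 0.2576 - 0.0020*46 + 0.0036*24 + 0.0299*4.3
   = 0.2576 - 0.0920 + 0.0864 + 0.1286
   = 0.3806


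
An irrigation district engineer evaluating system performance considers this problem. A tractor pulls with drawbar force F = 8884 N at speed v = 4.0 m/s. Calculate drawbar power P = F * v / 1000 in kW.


P = F * v / 1000
  = 8884 * 4.0 / 1000
  = 35536 / 1000
  = 35.54 kW


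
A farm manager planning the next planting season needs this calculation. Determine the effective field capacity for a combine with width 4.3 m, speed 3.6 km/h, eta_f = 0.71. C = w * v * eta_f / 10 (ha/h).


C = w * v * eta_f / 10
  = 4.3 * 3.6 * 0.71 / 10
  = 10.99 / 10
  = 1.10 ha/h


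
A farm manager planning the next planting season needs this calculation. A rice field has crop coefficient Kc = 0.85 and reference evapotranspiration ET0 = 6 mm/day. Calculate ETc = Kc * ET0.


ETc = Kc * ET0
    = 0.85 * 6
    = 5.10 mm/day


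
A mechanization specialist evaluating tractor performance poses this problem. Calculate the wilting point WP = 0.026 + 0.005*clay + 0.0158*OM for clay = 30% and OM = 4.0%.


WP = 0.026 + 0.005*30 + 0.0158*4.0
   = 0.026 + 0.1500 + 0.0632
   = 0.2392


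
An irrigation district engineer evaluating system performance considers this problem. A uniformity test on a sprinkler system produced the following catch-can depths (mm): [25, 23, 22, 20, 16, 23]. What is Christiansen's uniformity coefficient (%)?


xbar = 129 / 6 = 21.500
sum|xi - xbar| = 14
CU = 100 * (1 - 14 / (6 * 21.500))
   = 100 * (1 - 0.1085)
   = 89.15%


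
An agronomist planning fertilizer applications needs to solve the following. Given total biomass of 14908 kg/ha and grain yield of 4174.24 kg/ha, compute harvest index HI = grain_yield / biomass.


HI = grain_yield / biomass
   = 4174.24 / 14908
   = 0.28


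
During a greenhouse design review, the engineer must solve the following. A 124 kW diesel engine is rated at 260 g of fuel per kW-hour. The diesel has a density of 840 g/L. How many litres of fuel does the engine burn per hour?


FC = P * BSFC / rho_fuel
   = 124 * 260 / 840
   = 32240 / 840
   = 38.38 L/h


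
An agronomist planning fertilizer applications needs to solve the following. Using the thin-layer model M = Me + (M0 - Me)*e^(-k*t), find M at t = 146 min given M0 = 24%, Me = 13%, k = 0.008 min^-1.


M = Me + (M0 - Me) * e^(-k*t)
  = 13 + (24 - 13) * e^(-0.008*146)
  = 13 + 11 * e^(-1.168)
  = 13 + 11 * 0.31099
  = 13 + 3.4209
  = 16.42%


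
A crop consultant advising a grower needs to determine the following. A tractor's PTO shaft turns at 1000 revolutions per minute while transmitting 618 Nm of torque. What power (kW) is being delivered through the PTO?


P = 2*pi*n*T / 60000
  = 2*pi * 1000 * 618 / 60000
  = 3883008.52 / 60000
  = 64.72 kW


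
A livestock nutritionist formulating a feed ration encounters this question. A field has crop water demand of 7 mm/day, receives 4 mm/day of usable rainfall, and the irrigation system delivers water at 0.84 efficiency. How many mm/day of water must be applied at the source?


IWR = (ETc - Pe) / Ea
    = (7 - 4) / 0.84
    = 3 / 0.84
    = 3.57 mm/day


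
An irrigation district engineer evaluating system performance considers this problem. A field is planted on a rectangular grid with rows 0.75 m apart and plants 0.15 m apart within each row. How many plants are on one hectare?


D = 10000 / (row_sp * plant_sp)
  = 10000 / (0.75 * 0.15)
  = 10000 / 0.1125
  = 88888.89 plants/ha


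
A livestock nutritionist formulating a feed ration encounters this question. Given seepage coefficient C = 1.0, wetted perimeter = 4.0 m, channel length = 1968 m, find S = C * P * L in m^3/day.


S = C * P * L
  = 1.0 * 4.0 * 1968
  = 7872 m^3/day


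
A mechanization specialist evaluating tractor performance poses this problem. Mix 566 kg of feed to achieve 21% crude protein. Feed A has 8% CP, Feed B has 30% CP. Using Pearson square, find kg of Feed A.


parts_A = CP_b - target = 30 - 21 = 9
parts_B = target - CP_a = 21 - 8 = 13
total_parts = 9 + 13 = 22
Feed A = 566 * 9 / 22 = 231.55 kg
Feed B = 566 * 13 / 22 = 334.45 kg

231.55 kg


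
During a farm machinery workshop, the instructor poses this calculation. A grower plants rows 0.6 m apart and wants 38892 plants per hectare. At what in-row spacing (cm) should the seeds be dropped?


spacing = 10000 / (row_sp * density)
        = 10000 / (0.6 * 38892)
        = 10000 / 23335.20
        = 0.42854 m = 42.85 cm


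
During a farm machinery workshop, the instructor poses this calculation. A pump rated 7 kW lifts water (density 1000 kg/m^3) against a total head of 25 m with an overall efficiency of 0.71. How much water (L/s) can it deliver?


Q = (P * 1000 * eta) / (rho * g * H)
  = (7 * 1000 * 0.71) / (1000 * 9.81 * 25)
  = 4970 / 245250
  = 0.02027 m^3/s = 20.27 L/s


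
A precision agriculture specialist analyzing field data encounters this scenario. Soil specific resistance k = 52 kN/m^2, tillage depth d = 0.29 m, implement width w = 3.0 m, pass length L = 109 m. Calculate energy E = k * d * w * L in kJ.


E = k * d * w * L
  = 52 * 0.29 * 3.0 * 109
  = 4931.16 kJ


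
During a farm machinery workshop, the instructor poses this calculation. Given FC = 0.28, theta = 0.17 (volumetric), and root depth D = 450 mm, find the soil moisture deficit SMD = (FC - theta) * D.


SMD = (FC - theta) * D
    = (0.28 - 0.17) * 450
    = 0.110 * 450
    = 49.50 mm


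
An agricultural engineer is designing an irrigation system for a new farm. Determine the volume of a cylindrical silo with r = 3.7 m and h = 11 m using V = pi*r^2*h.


V = pi * r^2 * h
  = pi * 3.7^2 * 11
  = pi * 13.69 * 11
  = 473.09 m^3


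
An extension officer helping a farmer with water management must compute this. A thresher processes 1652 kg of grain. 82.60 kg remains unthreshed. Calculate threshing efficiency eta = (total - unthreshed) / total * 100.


eta = (total - unthreshed) / total * 100
    = (1652 - 82.60) / 1652 * 100
    = 1569.40 / 1652 * 100
    = 95%


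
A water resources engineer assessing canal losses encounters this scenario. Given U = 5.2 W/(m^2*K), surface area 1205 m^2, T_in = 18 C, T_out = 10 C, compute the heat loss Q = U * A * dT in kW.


dT = 18 - (10) = 8 K
Q = U * A * dT
  = 5.2 * 1205 * 8
  = 50128 W = 50.13 kW


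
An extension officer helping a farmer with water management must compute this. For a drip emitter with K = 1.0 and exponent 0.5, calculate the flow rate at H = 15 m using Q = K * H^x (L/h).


Q = K * H^x
  = 1.0 * 15^0.5
  = 1.0 * 3.8730
  = 3.87 L/h


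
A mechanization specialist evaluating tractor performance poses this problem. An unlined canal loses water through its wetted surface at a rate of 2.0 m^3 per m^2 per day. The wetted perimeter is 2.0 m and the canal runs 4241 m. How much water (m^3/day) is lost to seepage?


S = C * P * L
  = 2.0 * 2.0 * 4241
  = 16964 m^3/day


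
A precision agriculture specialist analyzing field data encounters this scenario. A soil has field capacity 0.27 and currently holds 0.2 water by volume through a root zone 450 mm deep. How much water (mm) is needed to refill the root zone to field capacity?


SMD = (FC - theta) * D
    = (0.27 - 0.2) * 450
    = 0.070 * 450
    = 31.50 mm


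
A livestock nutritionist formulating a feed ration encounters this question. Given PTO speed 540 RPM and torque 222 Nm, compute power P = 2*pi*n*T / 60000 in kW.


P = 2*pi*n*T / 60000
  = 2*pi * 540 * 222 / 60000
  = 753228.25 / 60000
  = 12.55 kW


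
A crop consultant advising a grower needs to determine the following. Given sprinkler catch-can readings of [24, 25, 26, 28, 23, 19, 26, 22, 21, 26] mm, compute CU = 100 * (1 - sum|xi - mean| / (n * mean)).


xbar = 240 / 10 = 24
sum|xi - xbar| = 22
CU = 100 * (1 - 22 / (10 * 24))
   = 100 * (1 - 0.0917)
   = 90.83%


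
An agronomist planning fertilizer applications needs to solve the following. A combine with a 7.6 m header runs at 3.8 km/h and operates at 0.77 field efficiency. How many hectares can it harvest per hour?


C = w * v * eta_f / 10
  = 7.6 * 3.8 * 0.77 / 10
  = 22.24 / 10
  = 2.22 ha/h


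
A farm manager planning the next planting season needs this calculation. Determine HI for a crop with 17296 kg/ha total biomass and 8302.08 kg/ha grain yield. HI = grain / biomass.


HI = grain_yield / biomass
   = 8302.08 / 17296
   = 0.48


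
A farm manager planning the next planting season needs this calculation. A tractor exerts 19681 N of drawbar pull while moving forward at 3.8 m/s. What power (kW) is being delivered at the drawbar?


P = F * v / 1000
  = 19681 * 3.8 / 1000
  = 74787.80 / 1000
  = 74.79 kW


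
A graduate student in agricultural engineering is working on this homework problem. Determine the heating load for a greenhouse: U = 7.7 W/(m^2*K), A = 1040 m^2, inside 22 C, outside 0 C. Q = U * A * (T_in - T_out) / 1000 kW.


dT = 22 - (0) = 22 K
Q = U * A * dT
  = 7.7 * 1040 * 22
  = 176176 W = 176.18 kW


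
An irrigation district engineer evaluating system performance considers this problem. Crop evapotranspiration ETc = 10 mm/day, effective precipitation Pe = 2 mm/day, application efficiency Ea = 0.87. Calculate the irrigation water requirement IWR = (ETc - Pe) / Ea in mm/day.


IWR = (ETc - Pe) / Ea
    = (10 - 2) / 0.87
    = 8 / 0.87
    = 9.20 mm/day


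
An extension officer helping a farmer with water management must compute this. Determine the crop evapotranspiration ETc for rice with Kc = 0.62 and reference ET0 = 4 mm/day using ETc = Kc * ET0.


ETc = Kc * ET0
    = 0.62 * 4
    = 2.48 mm/day


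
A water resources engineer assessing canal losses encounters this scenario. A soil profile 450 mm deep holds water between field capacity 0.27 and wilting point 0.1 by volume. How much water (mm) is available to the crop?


AW = (FC - WP) * D
   = (0.27 - 0.1) * 450
   = 0.17 * 450
   = 76.50 mm


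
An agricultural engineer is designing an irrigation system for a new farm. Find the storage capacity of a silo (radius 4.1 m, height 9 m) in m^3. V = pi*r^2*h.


V = pi * r^2 * h
  = pi * 4.1^2 * 9
  = pi * 16.81 * 9
  = 475.29 m^3


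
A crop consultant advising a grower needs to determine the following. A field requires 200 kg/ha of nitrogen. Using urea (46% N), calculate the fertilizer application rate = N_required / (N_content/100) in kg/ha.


Rate = N_required / (N_content / 100)
     = 200 / (46 / 100)
     = 200 / 0.46
     = 434.78 kg/ha


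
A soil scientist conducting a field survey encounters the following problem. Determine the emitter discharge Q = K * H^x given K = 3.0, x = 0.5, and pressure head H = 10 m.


Q = K * H^x
  = 3.0 * 10^0.5
  = 3.0 * 3.1623
  = 9.49 L/h


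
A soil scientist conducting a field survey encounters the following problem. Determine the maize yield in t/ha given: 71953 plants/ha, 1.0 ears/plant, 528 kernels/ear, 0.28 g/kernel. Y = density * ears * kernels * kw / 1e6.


Y = density * ears * kernels * kw
  = 71953 * 1.0 * 528 * 0.28 g/ha
  = 10637531.52 g/ha
  = 10637.53 kg/ha = 10.64 t/ha


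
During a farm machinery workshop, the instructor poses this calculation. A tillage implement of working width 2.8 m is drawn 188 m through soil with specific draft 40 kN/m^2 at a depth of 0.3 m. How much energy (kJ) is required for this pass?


E = k * d * w * L
  = 40 * 0.3 * 2.8 * 188
  = 6316.80 kJ


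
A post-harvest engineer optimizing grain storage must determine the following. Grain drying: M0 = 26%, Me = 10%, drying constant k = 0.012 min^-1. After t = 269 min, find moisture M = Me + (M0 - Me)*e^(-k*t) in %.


M = Me + (M0 - Me) * e^(-k*t)
  = 10 + (26 - 10) * e^(-0.012*269)
  = 10 + 16 * e^(-3.228)
  = 10 + 16 * 0.03964
  = 10 + 0.6342
  = 10.63%


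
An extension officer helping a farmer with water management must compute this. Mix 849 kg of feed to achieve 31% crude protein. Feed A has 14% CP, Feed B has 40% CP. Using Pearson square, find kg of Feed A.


parts_A = CP_b - target = 40 - 31 = 9
parts_B = target - CP_a = 31 - 14 = 17
total_parts = 9 + 17 = 26
Feed A = 849 * 9 / 26 = 293.88 kg
Feed B = 849 * 17 / 26 = 555.12 kg

293.88 kg


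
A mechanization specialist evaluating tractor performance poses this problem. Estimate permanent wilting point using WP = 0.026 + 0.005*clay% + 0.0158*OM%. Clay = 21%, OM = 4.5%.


WP = 0.026 + 0.005*21 + 0.0158*4.5
   = 0.026 + 0.1050 + 0.0711
   = 0.2021


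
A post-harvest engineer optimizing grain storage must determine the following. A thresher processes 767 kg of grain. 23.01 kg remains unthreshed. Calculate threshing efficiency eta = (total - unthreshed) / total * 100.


eta = (total - unthreshed) / total * 100
    = (767 - 23.01) / 767 * 100
    = 743.99 / 767 * 100
    = 97%


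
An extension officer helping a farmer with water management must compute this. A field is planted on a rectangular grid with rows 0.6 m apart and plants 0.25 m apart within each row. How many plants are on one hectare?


D = 10000 / (row_sp * plant_sp)
  = 10000 / (0.6 * 0.25)
  = 10000 / 0.1500
  = 66666.67 plants/ha


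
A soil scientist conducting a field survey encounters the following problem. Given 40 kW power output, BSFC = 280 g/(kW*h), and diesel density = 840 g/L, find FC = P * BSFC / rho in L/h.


FC = P * BSFC / rho_fuel
   = 40 * 280 / 840
   = 11200 / 840
   = 13.33 L/h


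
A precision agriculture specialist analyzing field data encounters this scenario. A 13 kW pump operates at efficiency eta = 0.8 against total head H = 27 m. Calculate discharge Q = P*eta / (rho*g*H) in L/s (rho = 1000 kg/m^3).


Q = (P * 1000 * eta) / (rho * g * H)
  = (13 * 1000 * 0.8) / (1000 * 9.81 * 27)
  = 10400 / 264870
  = 0.03926 m^3/s = 39.26 L/s


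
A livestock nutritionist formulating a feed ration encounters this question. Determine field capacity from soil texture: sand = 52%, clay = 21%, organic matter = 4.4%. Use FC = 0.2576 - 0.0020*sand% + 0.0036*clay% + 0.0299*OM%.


FC = 0.2576 - 0.0020*52 + 0.0036*21 + 0.0299*4.4
   = 0.2576 - 0.1040 + 0.0756 + 0.1316
   = 0.3608


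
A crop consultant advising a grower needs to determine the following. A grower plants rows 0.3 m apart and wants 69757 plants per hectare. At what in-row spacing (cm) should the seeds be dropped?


spacing = 10000 / (row_sp * density)
        = 10000 / (0.3 * 69757)
        = 10000 / 20927.10
        = 0.47785 m = 47.78 cm


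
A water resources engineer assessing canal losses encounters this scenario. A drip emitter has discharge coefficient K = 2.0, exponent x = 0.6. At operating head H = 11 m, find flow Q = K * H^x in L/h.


Q = K * H^x
  = 2.0 * 11^0.6
  = 2.0 * 4.2154
  = 8.43 L/h


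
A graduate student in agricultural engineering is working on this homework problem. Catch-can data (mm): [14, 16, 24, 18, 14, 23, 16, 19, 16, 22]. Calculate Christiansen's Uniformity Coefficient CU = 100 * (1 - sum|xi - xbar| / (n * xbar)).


xbar = 182 / 10 = 18.200
sum|xi - xbar| = 30.400
CU = 100 * (1 - 30.400 / (10 * 18.200))
   = 100 * (1 - 0.1670)
   = 83.30%


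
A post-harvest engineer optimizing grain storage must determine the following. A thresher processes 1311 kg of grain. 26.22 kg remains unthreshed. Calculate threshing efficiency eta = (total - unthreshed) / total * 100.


eta = (total - unthreshed) / total * 100
    = (1311 - 26.22) / 1311 * 100
    = 1284.78 / 1311 * 100
    = 98%


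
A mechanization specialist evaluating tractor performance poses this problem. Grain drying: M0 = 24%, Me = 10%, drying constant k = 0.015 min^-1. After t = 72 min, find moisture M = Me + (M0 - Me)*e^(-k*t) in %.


M = Me + (M0 - Me) * e^(-k*t)
  = 10 + (24 - 10) * e^(-0.015*72)
  = 10 + 14 * e^(-1.080)
  = 10 + 14 * 0.33960
  = 10 + 4.7543
  = 14.75%


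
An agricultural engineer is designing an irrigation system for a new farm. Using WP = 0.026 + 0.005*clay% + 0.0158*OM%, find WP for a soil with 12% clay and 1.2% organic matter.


WP = 0.026 + 0.005*12 + 0.0158*1.2
   = 0.026 + 0.0600 + 0.0190
   = 0.1050


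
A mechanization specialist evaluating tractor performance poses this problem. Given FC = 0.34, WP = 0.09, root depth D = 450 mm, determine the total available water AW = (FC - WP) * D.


AW = (FC - WP) * D
   = (0.34 - 0.09) * 450
   = 0.25 * 450
   = 112.50 mm


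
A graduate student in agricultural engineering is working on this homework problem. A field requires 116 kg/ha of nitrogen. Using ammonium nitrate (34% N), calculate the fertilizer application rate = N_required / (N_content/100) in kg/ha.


Rate = N_required / (N_content / 100)
     = 116 / (34 / 100)
     = 116 / 0.34
     = 341.18 kg/ha


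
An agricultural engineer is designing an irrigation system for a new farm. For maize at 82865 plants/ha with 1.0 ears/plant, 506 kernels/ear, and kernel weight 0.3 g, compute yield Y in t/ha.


Y = density * ears * kernels * kw
  = 82865 * 1.0 * 506 * 0.3 g/ha
  = 12578907 g/ha
  = 12578.91 kg/ha = 12.58 t/ha


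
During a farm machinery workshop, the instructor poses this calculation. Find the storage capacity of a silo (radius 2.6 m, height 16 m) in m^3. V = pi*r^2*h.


V = pi * r^2 * h
  = pi * 2.6^2 * 16
  = pi * 6.76 * 16
  = 339.79 m^3


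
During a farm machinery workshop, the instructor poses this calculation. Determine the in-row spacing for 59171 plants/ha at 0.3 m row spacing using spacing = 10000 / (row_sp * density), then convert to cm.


spacing = 10000 / (row_sp * density)
        = 10000 / (0.3 * 59171)
        = 10000 / 17751.30
        = 0.56334 m = 56.33 cm


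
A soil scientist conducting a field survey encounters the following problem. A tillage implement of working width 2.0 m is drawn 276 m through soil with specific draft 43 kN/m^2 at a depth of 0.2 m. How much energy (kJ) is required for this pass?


E = k * d * w * L
  = 43 * 0.2 * 2.0 * 276
  = 4747.20 kJ


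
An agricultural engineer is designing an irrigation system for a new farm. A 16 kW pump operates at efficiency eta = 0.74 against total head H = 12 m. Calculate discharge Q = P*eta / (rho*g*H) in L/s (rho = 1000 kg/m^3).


Q = (P * 1000 * eta) / (rho * g * H)
  = (16 * 1000 * 0.74) / (1000 * 9.81 * 12)
  = 11840 / 117720
  = 0.10058 m^3/s = 100.58 L/s


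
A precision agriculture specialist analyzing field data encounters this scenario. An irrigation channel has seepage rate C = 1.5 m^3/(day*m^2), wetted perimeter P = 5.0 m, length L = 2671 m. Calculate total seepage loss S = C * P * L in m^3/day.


S = C * P * L
  = 1.5 * 5.0 * 2671
  = 20032.50 m^3/day


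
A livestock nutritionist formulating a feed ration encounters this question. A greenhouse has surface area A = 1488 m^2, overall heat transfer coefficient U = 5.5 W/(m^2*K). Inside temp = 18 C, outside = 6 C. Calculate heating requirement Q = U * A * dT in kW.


dT = 18 - (6) = 12 K
Q = U * A * dT
  = 5.5 * 1488 * 12
  = 98208 W = 98.21 kW


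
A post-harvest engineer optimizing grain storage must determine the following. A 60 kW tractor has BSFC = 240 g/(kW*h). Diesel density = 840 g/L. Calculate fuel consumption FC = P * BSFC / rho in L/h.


FC = P * BSFC / rho_fuel
   = 60 * 240 / 840
   = 14400 / 840
   = 17.14 L/h


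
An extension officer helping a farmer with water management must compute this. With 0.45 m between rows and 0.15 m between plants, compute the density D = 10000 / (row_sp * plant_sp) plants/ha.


D = 10000 / (row_sp * plant_sp)
  = 10000 / (0.45 * 0.15)
  = 10000 / 0.0675
  = 148148.15 plants/ha


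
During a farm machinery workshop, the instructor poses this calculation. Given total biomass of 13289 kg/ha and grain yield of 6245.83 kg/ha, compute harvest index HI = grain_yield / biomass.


HI = grain_yield / biomass
   = 6245.83 / 13289
   = 0.47


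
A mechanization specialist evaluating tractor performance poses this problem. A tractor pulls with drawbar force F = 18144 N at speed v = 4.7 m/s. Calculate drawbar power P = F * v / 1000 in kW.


P = F * v / 1000
  = 18144 * 4.7 / 1000
  = 85276.80 / 1000
  = 85.28 kW


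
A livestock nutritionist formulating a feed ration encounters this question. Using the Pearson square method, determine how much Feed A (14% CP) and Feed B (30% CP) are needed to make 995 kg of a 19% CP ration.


parts_A = CP_b - target = 30 - 19 = 11
parts_B = target - CP_a = 19 - 14 = 5
total_parts = 11 + 5 = 16
Feed A = 995 * 11 / 16 = 684.06 kg
Feed B = 995 * 5 / 16 = 310.94 kg

684.06 kg


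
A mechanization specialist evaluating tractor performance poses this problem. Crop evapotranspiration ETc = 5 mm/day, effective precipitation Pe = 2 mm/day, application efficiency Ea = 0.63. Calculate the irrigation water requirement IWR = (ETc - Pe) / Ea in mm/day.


IWR = (ETc - Pe) / Ea
    = (5 - 2) / 0.63
    = 3 / 0.63
    = 4.76 mm/day


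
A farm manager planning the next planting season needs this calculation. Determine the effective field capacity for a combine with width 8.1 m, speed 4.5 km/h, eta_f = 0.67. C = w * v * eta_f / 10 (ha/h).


C = w * v * eta_f / 10
  = 8.1 * 4.5 * 0.67 / 10
  = 24.42 / 10
  = 2.44 ha/h


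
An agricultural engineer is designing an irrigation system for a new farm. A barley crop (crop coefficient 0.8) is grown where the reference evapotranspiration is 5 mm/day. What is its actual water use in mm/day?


ETc = Kc * ET0
    = 0.8 * 5
    = 4 mm/day


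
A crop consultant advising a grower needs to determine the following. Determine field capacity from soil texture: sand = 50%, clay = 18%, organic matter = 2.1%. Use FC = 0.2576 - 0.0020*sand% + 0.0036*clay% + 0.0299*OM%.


FC = 0.2576 - 0.0020*50 + 0.0036*18 + 0.0299*2.1
   = 0.2576 - 0.1000 + 0.0648 + 0.0628
   = 0.2852


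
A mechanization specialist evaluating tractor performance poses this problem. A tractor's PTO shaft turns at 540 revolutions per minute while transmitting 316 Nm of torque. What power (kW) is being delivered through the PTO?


P = 2*pi*n*T / 60000
  = 2*pi * 540 * 316 / 60000
  = 1072162.74 / 60000
  = 17.87 kW


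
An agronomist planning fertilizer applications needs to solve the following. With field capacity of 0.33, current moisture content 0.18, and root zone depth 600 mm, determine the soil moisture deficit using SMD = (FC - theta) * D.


SMD = (FC - theta) * D
    = (0.33 - 0.18) * 600
    = 0.150 * 600
    = 90 mm


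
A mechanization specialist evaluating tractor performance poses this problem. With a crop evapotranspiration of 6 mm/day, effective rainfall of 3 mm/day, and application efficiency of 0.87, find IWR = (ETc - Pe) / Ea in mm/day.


IWR = (ETc - Pe) / Ea
    = (6 - 3) / 0.87
    = 3 / 0.87
    = 3.45 mm/day


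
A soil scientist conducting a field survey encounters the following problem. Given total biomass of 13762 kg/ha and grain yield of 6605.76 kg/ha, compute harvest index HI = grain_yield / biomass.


HI = grain_yield / biomass
   = 6605.76 / 13762
   = 0.48


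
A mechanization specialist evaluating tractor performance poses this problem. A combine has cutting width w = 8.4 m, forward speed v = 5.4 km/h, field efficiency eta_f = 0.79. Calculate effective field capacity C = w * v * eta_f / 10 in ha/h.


C = w * v * eta_f / 10
  = 8.4 * 5.4 * 0.79 / 10
  = 35.83 / 10
  = 3.58 ha/h


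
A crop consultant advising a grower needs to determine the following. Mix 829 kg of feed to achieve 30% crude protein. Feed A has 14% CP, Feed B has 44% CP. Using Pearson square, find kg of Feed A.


parts_A = CP_b - target = 44 - 30 = 14
parts_B = target - CP_a = 30 - 14 = 16
total_parts = 14 + 16 = 30
Feed A = 829 * 14 / 30 = 386.87 kg
Feed B = 829 * 16 / 30 = 442.13 kg

386.87 kg


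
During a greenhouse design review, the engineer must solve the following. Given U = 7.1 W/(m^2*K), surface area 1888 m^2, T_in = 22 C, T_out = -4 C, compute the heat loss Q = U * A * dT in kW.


dT = 22 - (-4) = 26 K
Q = U * A * dT
  = 7.1 * 1888 * 26
  = 348524.80 W = 348.52 kW


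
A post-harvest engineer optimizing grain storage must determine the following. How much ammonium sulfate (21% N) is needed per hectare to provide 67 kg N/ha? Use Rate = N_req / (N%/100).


Rate = N_required / (N_content / 100)
     = 67 / (21 / 100)
     = 67 / 0.21
     = 319.05 kg/ha


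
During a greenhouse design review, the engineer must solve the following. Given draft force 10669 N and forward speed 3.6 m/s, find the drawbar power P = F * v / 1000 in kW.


P = F * v / 1000
  = 10669 * 3.6 / 1000
  = 38408.40 / 1000
  = 38.41 kW


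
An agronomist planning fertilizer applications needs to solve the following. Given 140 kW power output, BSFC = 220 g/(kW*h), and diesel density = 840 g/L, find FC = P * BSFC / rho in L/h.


FC = P * BSFC / rho_fuel
   = 140 * 220 / 840
   = 30800 / 840
   = 36.67 L/h


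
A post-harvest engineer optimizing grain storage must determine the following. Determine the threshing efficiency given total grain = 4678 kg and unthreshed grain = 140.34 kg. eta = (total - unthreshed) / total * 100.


eta = (total - unthreshed) / total * 100
    = (4678 - 140.34) / 4678 * 100
    = 4537.66 / 4678 * 100
    = 97%


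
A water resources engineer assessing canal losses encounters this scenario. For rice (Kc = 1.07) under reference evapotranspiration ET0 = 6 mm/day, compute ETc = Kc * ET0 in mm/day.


ETc = Kc * ET0
    = 1.07 * 6
    = 6.42 mm/day


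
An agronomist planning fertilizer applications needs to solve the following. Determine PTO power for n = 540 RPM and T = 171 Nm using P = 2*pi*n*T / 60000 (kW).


P = 2*pi*n*T / 60000
  = 2*pi * 540 * 171 / 60000
  = 580189.33 / 60000
  = 9.67 kW


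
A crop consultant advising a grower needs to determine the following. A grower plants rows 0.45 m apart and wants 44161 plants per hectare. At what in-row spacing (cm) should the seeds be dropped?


spacing = 10000 / (row_sp * density)
        = 10000 / (0.45 * 44161)
        = 10000 / 19872.45
        = 0.50321 m = 50.32 cm


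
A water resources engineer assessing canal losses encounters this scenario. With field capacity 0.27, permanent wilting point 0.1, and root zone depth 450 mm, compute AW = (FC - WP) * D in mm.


AW = (FC - WP) * D
   = (0.27 - 0.1) * 450
   = 0.17 * 450
   = 76.50 mm


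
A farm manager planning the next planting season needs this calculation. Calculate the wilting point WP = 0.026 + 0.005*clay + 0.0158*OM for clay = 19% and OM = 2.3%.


WP = 0.026 + 0.005*19 + 0.0158*2.3
   = 0.026 + 0.0950 + 0.0363
   = 0.1573


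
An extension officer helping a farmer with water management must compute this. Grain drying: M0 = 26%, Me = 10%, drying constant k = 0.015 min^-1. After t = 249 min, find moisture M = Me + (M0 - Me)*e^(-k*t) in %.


M = Me + (M0 - Me) * e^(-k*t)
  = 10 + (26 - 10) * e^(-0.015*249)
  = 10 + 16 * e^(-3.735)
  = 10 + 16 * 0.02387
  = 10 + 0.3820
  = 10.38%


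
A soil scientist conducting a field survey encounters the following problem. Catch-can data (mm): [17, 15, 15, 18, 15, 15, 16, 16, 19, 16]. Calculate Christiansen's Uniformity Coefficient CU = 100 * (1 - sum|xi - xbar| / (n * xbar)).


xbar = 162 / 10 = 16.200
sum|xi - xbar| = 10.800
CU = 100 * (1 - 10.800 / (10 * 16.200))
   = 100 * (1 - 0.0667)
   = 93.33%


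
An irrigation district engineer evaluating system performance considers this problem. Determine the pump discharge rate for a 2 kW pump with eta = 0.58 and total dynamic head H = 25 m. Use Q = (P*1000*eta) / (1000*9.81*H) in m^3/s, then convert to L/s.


Q = (P * 1000 * eta) / (rho * g * H)
  = (2 * 1000 * 0.58) / (1000 * 9.81 * 25)
  = 1160 / 245250
  = 0.00473 m^3/s = 4.73 L/s


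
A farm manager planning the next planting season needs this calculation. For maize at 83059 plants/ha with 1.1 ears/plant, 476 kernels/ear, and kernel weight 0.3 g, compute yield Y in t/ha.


Y = density * ears * kernels * kw
  = 83059 * 1.1 * 476 * 0.3 g/ha
  = 13046907.72 g/ha
  = 13046.91 kg/ha = 13.05 t/ha


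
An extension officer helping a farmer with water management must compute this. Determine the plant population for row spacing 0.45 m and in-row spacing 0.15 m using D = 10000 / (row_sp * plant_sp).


D = 10000 / (row_sp * plant_sp)
  = 10000 / (0.45 * 0.15)
  = 10000 / 0.0675
  = 148148.15 plants/ha


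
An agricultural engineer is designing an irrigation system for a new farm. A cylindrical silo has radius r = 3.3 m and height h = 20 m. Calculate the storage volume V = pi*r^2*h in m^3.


V = pi * r^2 * h
  = pi * 3.3^2 * 20
  = pi * 10.89 * 20
  = 684.24 m^3


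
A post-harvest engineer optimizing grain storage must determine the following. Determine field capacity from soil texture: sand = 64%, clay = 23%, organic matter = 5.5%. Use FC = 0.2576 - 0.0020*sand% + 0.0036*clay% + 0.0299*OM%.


FC = 0.2576 - 0.0020*64 + 0.0036*23 + 0.0299*5.5
   = 0.2576 - 0.1280 + 0.0828 + 0.1645
   = 0.3769


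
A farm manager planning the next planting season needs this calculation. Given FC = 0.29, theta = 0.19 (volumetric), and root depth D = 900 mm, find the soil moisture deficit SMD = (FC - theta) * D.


SMD = (FC - theta) * D
    = (0.29 - 0.19) * 900
    = 0.100 * 900
    = 90 mm


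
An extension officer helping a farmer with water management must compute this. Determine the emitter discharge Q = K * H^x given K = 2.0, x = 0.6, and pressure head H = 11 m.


Q = K * H^x
  = 2.0 * 11^0.6
  = 2.0 * 4.2154
  = 8.43 L/h


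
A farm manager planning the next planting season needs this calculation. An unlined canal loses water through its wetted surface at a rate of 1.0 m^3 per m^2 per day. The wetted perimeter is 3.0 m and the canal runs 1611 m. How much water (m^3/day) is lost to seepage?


S = C * P * L
  = 1.0 * 3.0 * 1611
  = 4833 m^3/day


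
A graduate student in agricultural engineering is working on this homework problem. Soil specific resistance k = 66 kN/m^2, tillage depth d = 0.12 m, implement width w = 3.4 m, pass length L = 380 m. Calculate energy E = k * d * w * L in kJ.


E = k * d * w * L
  = 66 * 0.12 * 3.4 * 380
  = 10232.64 kJ


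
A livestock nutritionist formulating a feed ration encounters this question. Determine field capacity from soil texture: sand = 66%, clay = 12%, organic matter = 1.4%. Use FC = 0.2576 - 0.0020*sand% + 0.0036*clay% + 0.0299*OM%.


FC = 0.2576 - 0.0020*66 + 0.0036*12 + 0.0299*1.4
   = 0.2576 - 0.1320 + 0.0432 + 0.0419
   = 0.2107


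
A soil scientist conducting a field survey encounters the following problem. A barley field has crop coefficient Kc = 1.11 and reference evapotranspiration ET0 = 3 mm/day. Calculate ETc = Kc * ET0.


ETc = Kc * ET0
    = 1.11 * 3
    = 3.33 mm/day


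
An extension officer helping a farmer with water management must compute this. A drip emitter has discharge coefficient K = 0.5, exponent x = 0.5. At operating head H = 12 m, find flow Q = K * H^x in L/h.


Q = K * H^x
  = 0.5 * 12^0.5
  = 0.5 * 3.4641
  = 1.73 L/h


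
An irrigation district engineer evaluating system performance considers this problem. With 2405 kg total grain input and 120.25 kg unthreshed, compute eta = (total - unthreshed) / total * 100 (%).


eta = (total - unthreshed) / total * 100
    = (2405 - 120.25) / 2405 * 100
    = 2284.75 / 2405 * 100
    = 95%


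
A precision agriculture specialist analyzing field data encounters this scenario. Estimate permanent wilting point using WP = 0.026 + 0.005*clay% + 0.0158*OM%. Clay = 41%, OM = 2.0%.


WP = 0.026 + 0.005*41 + 0.0158*2.0
   = 0.026 + 0.2050 + 0.0316
   = 0.2626


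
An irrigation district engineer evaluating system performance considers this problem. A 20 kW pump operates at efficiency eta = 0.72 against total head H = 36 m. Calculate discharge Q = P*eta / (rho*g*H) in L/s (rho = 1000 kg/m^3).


Q = (P * 1000 * eta) / (rho * g * H)
  = (20 * 1000 * 0.72) / (1000 * 9.81 * 36)
  = 14400 / 353160
  = 0.04077 m^3/s = 40.77 L/s


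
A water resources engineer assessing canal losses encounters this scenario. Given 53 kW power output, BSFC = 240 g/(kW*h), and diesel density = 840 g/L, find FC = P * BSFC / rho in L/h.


FC = P * BSFC / rho_fuel
   = 53 * 240 / 840
   = 12720 / 840
   = 15.14 L/h


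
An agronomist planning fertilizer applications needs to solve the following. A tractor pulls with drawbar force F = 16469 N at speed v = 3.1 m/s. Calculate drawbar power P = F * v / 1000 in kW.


P = F * v / 1000
  = 16469 * 3.1 / 1000
  = 51053.90 / 1000
  = 51.05 kW


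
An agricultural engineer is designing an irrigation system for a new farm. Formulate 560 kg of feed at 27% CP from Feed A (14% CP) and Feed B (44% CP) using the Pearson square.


parts_A = CP_b - target = 44 - 27 = 17
parts_B = target - CP_a = 27 - 14 = 13
total_parts = 17 + 13 = 30
Feed A = 560 * 17 / 30 = 317.33 kg
Feed B = 560 * 13 / 30 = 242.67 kg

317.33 kg


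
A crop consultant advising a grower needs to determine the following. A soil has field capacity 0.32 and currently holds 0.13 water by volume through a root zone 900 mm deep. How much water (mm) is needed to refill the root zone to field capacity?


SMD = (FC - theta) * D
    = (0.32 - 0.13) * 900
    = 0.190 * 900
    = 171 mm


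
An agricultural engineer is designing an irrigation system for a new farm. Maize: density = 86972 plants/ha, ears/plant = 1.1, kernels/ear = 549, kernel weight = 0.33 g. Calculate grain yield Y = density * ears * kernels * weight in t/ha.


Y = density * ears * kernels * kw
  = 86972 * 1.1 * 549 * 0.33 g/ha
  = 17332388.96 g/ha
  = 17332.39 kg/ha = 17.33 t/ha


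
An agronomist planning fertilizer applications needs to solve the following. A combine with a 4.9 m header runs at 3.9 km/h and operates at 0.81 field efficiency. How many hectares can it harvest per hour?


C = w * v * eta_f / 10
  = 4.9 * 3.9 * 0.81 / 10
  = 15.48 / 10
  = 1.55 ha/h


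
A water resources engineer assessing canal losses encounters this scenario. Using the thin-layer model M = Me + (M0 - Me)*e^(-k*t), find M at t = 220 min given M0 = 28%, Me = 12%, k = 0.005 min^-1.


M = Me + (M0 - Me) * e^(-k*t)
  = 12 + (28 - 12) * e^(-0.005*220)
  = 12 + 16 * e^(-1.100)
  = 12 + 16 * 0.33287
  = 12 + 5.3259
  = 17.33%


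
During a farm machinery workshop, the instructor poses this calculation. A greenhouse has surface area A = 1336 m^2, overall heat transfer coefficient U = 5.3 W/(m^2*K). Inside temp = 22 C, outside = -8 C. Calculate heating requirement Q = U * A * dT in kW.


dT = 22 - (-8) = 30 K
Q = U * A * dT
  = 5.3 * 1336 * 30
  = 212424 W = 212.42 kW


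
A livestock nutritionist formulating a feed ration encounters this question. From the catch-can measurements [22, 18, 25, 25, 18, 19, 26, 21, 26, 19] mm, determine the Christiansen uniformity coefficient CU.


xbar = 219 / 10 = 21.900
sum|xi - xbar| = 29
CU = 100 * (1 - 29 / (10 * 21.900))
   = 100 * (1 - 0.1324)
   = 86.76%


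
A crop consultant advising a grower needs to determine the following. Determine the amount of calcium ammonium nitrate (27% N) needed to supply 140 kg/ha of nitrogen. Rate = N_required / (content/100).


Rate = N_required / (N_content / 100)
     = 140 / (27 / 100)
     = 140 / 0.27
     = 518.52 kg/ha


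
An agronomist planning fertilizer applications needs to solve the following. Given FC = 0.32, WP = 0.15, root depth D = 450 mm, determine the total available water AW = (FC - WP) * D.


AW = (FC - WP) * D
   = (0.32 - 0.15) * 450
   = 0.17 * 450
   = 76.50 mm


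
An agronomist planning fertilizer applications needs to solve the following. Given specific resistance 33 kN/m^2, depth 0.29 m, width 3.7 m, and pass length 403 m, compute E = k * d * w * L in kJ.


E = k * d * w * L
  = 33 * 0.29 * 3.7 * 403
  = 14269.83 kJ


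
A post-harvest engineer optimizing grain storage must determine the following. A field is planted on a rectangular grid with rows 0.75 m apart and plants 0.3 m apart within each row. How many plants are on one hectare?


D = 10000 / (row_sp * plant_sp)
  = 10000 / (0.75 * 0.3)
  = 10000 / 0.2250
  = 44444.44 plants/ha


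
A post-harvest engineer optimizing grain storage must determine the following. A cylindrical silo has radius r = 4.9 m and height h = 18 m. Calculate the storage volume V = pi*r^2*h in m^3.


V = pi * r^2 * h
  = pi * 4.9^2 * 18
  = pi * 24.01 * 18
  = 1357.73 m^3


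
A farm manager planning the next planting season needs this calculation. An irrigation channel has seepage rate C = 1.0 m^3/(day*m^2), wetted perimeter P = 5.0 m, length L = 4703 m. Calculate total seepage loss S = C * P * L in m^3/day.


S = C * P * L
  = 1.0 * 5.0 * 4703
  = 23515 m^3/day


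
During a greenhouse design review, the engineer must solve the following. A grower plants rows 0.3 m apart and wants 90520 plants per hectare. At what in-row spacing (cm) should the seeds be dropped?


spacing = 10000 / (row_sp * density)
        = 10000 / (0.3 * 90520)
        = 10000 / 27156
        = 0.36824 m = 36.82 cm


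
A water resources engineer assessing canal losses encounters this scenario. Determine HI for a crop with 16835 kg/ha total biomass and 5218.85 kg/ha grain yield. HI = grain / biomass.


HI = grain_yield / biomass
   = 5218.85 / 16835
   = 0.31


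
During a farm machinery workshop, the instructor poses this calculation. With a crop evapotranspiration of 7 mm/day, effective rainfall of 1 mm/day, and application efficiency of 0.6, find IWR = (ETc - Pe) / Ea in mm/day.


IWR = (ETc - Pe) / Ea
    = (7 - 1) / 0.6
    = 6 / 0.6
    = 10 mm/day


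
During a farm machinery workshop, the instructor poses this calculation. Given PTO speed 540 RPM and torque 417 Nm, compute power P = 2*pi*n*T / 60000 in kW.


P = 2*pi*n*T / 60000
  = 2*pi * 540 * 417 / 60000
  = 1414847.67 / 60000
  = 23.58 kW


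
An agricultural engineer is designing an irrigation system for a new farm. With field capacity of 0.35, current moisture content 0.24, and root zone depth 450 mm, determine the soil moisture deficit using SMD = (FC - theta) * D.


SMD = (FC - theta) * D
    = (0.35 - 0.24) * 450
    = 0.110 * 450
    = 49.50 mm


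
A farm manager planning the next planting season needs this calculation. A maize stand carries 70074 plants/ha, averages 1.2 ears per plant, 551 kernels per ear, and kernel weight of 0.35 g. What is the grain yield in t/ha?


Y = density * ears * kernels * kw
  = 70074 * 1.2 * 551 * 0.35 g/ha
  = 16216525.08 g/ha
  = 16216.53 kg/ha = 16.22 t/ha


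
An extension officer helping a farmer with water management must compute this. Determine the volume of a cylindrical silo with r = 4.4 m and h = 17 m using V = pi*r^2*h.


V = pi * r^2 * h
  = pi * 4.4^2 * 17
  = pi * 19.36 * 17
  = 1033.96 m^3


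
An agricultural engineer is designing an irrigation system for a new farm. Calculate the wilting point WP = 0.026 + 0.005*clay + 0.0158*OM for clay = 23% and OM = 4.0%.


WP = 0.026 + 0.005*23 + 0.0158*4.0
   = 0.026 + 0.1150 + 0.0632
   = 0.2042


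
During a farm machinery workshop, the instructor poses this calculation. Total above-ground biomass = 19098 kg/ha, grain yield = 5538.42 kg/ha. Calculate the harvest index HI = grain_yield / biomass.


HI = grain_yield / biomass
   = 5538.42 / 19098
   = 0.29


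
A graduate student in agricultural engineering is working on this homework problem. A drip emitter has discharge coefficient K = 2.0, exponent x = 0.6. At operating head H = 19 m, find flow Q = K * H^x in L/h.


Q = K * H^x
  = 2.0 * 19^0.6
  = 2.0 * 5.8513
  = 11.70 L/h


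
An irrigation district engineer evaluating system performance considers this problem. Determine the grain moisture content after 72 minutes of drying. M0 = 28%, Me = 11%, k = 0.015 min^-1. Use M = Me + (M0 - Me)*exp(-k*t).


M = Me + (M0 - Me) * e^(-k*t)
  = 11 + (28 - 11) * e^(-0.015*72)
  = 11 + 17 * e^(-1.080)
  = 11 + 17 * 0.33960
  = 11 + 5.7731
  = 16.77%
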